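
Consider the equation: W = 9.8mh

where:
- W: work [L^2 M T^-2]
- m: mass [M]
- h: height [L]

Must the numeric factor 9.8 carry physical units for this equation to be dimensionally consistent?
Yes

W has dimensions [L^2 M T^-2], while mh alone has dimensions [L M]. For the equation to balance, the factor 9.8 must carry dimensions [L T^-2] — it is a dimensional constant (a numerical value of a physical quantity with its units suppressed), not a pure number.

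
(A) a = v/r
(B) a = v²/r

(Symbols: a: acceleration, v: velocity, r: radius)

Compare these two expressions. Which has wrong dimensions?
(A)

(A) a = v/r: LHS [L T^-2], RHS [T^-1] ✗
(B) a = v²/r: LHS [L T^-2], RHS [L T^-2] ✓

Expression (A) a = v/r is dimensionally incorrect.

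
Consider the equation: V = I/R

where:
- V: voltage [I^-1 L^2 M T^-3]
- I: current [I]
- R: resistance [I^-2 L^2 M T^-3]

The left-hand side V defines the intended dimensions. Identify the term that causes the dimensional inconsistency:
The right-hand side term I/R

V has dimensions [I^-1 L^2 M T^-3], but I/R has dimensions [I^3 L^-2 M^-1 T^3], so the term I/R is dimensionally wrong for V.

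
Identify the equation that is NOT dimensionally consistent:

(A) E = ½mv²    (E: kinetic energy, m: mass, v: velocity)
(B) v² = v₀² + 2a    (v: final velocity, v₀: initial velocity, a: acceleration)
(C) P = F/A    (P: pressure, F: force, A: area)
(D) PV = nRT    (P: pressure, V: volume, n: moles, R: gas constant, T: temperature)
(B) v² = v₀² + 2a

The equation (B) v² = v₀² + 2a is dimensionally incorrect.

LHS (v²): [L^2 T^-2]
RHS terms:
  - v₀²: [L^2 T^-2] ✓
  - 2a: [L T^-2] ✗ (does not match LHS)

The dimensions do not match. The other three equations balance.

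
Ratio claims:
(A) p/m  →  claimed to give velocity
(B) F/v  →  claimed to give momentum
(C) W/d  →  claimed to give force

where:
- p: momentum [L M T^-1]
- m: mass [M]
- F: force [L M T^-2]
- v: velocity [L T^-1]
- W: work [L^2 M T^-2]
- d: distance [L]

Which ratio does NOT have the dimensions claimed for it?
(B) F/v does not give momentum

(A) p/m: [L T^-1] = velocity [L T^-1] ✓
(B) F/v: [M T^-1] ≠ momentum [L M T^-1] ✗
(C) W/d: [L M T^-2] = force [L M T^-2] ✓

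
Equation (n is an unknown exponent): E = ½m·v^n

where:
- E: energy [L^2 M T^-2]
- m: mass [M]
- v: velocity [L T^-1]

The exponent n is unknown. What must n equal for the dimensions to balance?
n = 2

E has dimensions [L^2 M T^-2]; v has dimensions [L T^-1].
The rest of the RHS has dimensions [M], so v^n must supply [L^2 T^-2].
With n = 2: ½m·v^2 has dimensions [L^2 M T^-2], matching the LHS ✓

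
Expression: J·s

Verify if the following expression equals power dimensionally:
No

The expression J·s has dimensions [L^2 M T^-1], but power has dimensions [L^2 M T^-3].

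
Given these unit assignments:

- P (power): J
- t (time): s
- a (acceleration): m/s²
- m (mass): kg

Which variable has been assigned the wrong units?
P

The variable P (power) should have units W, not J.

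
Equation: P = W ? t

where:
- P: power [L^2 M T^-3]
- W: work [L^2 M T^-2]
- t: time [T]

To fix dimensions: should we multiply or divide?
division (÷): P = W ÷ t

P [L^2 M T^-3]; W [L^2 M T^-2]; t [T].
W × t → [L^2 M T^-1] ✗
W ÷ t → [L^2 M T^-3] ✓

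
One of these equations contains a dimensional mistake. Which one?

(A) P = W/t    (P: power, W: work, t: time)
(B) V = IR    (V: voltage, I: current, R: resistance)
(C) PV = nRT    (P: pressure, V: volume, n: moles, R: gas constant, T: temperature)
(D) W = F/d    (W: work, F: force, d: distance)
(D) W = F/d

The equation (D) W = F/d is dimensionally incorrect.

LHS (W): [L^2 M T^-2]
RHS (F/d): [M T^-2] ✗

The dimensions do not match. The other three equations balance.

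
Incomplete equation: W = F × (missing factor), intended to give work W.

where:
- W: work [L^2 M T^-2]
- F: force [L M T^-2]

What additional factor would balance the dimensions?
d (distance), dimensions [L]

W has dimensions [L^2 M T^-2] and F has dimensions [L M T^-2].
The missing factor must have dimensions [L^2 M T^-2] / [L M T^-2] = [L], i.e. distance (d).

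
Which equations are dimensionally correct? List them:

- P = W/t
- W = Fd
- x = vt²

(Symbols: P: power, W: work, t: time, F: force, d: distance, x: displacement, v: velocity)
Dimensionally correct: P = W/t, W = Fd
Dimensionally incorrect: x = vt²
Ordered (correct first, then incorrect): P = W/t, W = Fd, x = vt²

- P = W/t: LHS [L^2 M T^-3], RHS [L^2 M T^-3] → correct ✓
- W = Fd: LHS [L^2 M T^-2], RHS [L^2 M T^-2] → correct ✓
- x = vt²: LHS [L], RHS [L T] → incorrect ✗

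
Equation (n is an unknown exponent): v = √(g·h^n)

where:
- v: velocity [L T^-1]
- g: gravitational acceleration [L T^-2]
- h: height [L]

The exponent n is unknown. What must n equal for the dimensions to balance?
n = 1

v has dimensions [L T^-1]; h has dimensions [L].
With n = 1: √(g·h^1) has dimensions [L T^-1], matching the LHS ✓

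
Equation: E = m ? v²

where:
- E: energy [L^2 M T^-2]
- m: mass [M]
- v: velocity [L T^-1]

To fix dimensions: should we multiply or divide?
multiplication (×): E = m × v²

E [L^2 M T^-2]; m [M]; v² [L^2 T^-2].
m × v² → [L^2 M T^-2] ✓
m ÷ v² → [L^-2 M T^2] ✗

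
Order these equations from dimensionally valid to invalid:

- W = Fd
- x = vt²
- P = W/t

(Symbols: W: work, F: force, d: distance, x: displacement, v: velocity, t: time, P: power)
Dimensionally correct: W = Fd, P = W/t
Dimensionally incorrect: x = vt²
Ordered (correct first, then incorrect): W = Fd, P = W/t, x = vt²

- W = Fd: LHS [L^2 M T^-2], RHS [L^2 M T^-2] → correct ✓
- x = vt²: LHS [L], RHS [L T] → incorrect ✗
- P = W/t: LHS [L^2 M T^-3], RHS [L^2 M T^-3] → correct ✓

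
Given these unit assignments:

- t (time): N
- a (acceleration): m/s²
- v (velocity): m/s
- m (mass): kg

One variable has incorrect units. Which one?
t

The variable t (time) should have units s, not N.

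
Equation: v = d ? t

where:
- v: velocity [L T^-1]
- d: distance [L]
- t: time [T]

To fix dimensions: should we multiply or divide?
division (÷): v = d ÷ t

v [L T^-1]; d [L]; t [T].
d × t → [L T] ✗
d ÷ t → [L T^-1] ✓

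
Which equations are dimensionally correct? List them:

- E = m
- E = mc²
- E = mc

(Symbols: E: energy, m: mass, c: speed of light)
Dimensionally correct: E = mc²
Dimensionally incorrect: E = m, E = mc
Ordered (correct first, then incorrect): E = mc², E = m, E = mc

- E = m: LHS [L^2 M T^-2], RHS [M] → incorrect ✗
- E = mc²: LHS [L^2 M T^-2], RHS [L^2 M T^-2] → correct ✓
- E = mc: LHS [L^2 M T^-2], RHS [L M T^-1] → incorrect ✗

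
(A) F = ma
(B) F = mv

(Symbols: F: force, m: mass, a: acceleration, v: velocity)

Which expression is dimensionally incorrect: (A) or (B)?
(B)

(A) F = ma: LHS [L M T^-2], RHS [L M T^-2] ✓
(B) F = mv: LHS [L M T^-2], RHS [L M T^-1] ✗

Expression (B) F = mv is dimensionally incorrect.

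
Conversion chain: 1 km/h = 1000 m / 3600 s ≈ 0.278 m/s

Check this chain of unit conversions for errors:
The chain is correct (no errors).

Correct: 1 km = 1000 m, 1 h = 3600 s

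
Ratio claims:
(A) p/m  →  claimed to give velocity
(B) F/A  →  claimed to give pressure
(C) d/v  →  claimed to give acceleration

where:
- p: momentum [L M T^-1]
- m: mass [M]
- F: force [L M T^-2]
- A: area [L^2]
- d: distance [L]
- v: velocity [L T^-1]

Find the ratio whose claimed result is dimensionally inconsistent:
(C) d/v does not give acceleration

(A) p/m: [L T^-1] = velocity [L T^-1] ✓
(B) F/A: [L^-1 M T^-2] = pressure [L^-1 M T^-2] ✓
(C) d/v: [T] ≠ acceleration [L T^-2] ✗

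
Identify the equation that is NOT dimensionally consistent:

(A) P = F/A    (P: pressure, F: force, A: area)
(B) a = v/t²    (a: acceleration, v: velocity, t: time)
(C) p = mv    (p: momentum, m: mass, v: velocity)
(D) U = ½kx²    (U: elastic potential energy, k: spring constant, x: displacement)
(B) a = v/t²

The equation (B) a = v/t² is dimensionally incorrect.

LHS (a): [L T^-2]
RHS (v/t²): [L T^-3] ✗

The dimensions do not match. The other three equations balance.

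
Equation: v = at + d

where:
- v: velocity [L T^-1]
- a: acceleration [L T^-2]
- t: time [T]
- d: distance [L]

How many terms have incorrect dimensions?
1

LHS v: [L T^-1]
- at: [L T^-1] ✓
- d: [L] ✗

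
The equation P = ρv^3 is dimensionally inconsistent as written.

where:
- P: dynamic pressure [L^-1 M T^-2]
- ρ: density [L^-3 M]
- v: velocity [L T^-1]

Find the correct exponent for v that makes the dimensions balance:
The exponent of v should be 2: P = ρv^2

The LHS P has dimensions [L^-1 M T^-2]; v has dimensions [L T^-1].
As written, the RHS ρv^3 (exponent 3 on v) has dimensions [M T^-3], which does not match.
With exponent 2, the RHS ρv^2 has dimensions [L^-1 M T^-2], matching the LHS.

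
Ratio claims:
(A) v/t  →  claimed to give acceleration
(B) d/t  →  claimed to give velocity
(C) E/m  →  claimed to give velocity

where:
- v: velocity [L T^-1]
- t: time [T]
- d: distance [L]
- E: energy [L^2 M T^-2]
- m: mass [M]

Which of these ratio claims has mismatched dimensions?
(C) E/m does not give velocity

(A) v/t: [L T^-2] = acceleration [L T^-2] ✓
(B) d/t: [L T^-1] = velocity [L T^-1] ✓
(C) E/m: [L^2 T^-2] ≠ velocity [L T^-1] ✗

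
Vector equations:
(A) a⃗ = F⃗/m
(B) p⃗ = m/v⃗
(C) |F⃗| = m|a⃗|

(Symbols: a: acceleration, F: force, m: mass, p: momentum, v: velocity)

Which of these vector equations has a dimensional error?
(B) p⃗ = m/v⃗

(A) a⃗ = F⃗/m: LHS [L T^-2], RHS [L T^-2] ✓ — force (vector) divided by mass (scalar)
(B) p⃗ = m/v⃗: LHS [L M T^-1], RHS [L^-1 M T] ✗ — momentum is mass times velocity; should be mv⃗ (and division by a vector is undefined)
(C) |F⃗| = m|a⃗|: LHS [L M T^-2], RHS [L M T^-2] ✓ — magnitudes of vectors are scalars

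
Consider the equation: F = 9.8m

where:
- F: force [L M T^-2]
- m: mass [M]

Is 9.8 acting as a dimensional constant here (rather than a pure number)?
Yes

F has dimensions [L M T^-2], while m alone has dimensions [M]. For the equation to balance, the factor 9.8 must carry dimensions [L T^-2] — it is a dimensional constant (a numerical value of a physical quantity with its units suppressed), not a pure number.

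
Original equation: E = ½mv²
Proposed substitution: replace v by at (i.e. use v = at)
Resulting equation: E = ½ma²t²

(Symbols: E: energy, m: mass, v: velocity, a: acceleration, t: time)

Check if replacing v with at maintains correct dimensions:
Yes

[v] = [L T^-1] and [at] = [L T^-1]. These match, so the substitution replaces a quantity by one of the same dimensions and the result E = ½ma²t² has LHS [L^2 M T^-2] vs RHS [L^2 M T^-2] — still consistent.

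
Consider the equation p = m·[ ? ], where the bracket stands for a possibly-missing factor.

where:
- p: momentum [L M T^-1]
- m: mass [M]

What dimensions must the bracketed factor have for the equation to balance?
[L T^-1] — velocity (e.g. v)

p has dimensions [L M T^-1]; m has dimensions [M].
The bracketed factor must supply [L M T^-1] / [M] = [L T^-1].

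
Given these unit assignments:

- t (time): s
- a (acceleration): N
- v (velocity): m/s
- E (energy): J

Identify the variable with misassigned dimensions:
a

The variable a (acceleration) should have units m/s², not N.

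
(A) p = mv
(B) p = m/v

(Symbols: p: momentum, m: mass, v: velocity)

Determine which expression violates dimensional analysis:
(B)

(A) p = mv: LHS [L M T^-1], RHS [L M T^-1] ✓
(B) p = m/v: LHS [L M T^-1], RHS [L^-1 M T] ✗

Expression (B) p = m/v is dimensionally incorrect.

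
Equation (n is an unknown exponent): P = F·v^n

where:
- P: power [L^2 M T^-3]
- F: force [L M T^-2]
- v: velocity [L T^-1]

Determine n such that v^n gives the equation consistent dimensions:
n = 1

P has dimensions [L^2 M T^-3]; v has dimensions [L T^-1].
The rest of the RHS has dimensions [L M T^-2], so v^n must supply [L T^-1].
With n = 1: F·v^1 has dimensions [L^2 M T^-3], matching the LHS ✓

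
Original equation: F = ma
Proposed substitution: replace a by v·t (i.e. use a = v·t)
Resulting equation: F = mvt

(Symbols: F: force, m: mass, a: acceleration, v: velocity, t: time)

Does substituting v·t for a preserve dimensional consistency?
No

[a] = [L T^-2] and [v·t] = [L]. These differ, so the substitution replaces a quantity by one of different dimensions and the result F = mvt has LHS [L M T^-2] vs RHS [L M] — inconsistent.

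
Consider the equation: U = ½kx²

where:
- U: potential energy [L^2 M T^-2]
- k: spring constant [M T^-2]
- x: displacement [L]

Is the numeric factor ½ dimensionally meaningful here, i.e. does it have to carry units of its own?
No

U has dimensions [L^2 M T^-2] and kx² already has dimensions [L^2 M T^-2], so the equation balances without ½ contributing any dimensions. ½ is a pure (dimensionless) number; changing or removing it would not affect dimensional consistency.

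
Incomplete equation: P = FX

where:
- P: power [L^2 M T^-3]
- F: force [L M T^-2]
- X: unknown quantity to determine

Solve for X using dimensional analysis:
X = v (velocity), dimensions [L T^-1]

P has dimensions [L^2 M T^-3]; the rest of the RHS (F) has dimensions [L M T^-2].
So X must have dimensions [L T^-1] — X = v (velocity).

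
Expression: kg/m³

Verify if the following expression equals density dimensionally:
Yes

The expression kg/m³ has dimensions [L^-3 M], which is exactly density [L^-3 M].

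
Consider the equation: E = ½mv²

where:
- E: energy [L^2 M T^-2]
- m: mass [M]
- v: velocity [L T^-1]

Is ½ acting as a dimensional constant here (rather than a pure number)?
No

E has dimensions [L^2 M T^-2] and mv² already has dimensions [L^2 M T^-2], so the equation balances without ½ contributing any dimensions. ½ is a pure (dimensionless) number; changing or removing it would not affect dimensional consistency.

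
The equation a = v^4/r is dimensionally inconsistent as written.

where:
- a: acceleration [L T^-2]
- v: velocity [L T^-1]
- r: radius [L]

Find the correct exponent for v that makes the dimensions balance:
The exponent of v should be 2: a = v^2/r

The LHS a has dimensions [L T^-2]; v has dimensions [L T^-1].
As written, the RHS v^4/r (exponent 4 on v) has dimensions [L^3 T^-4], which does not match.
With exponent 2, the RHS v^2/r has dimensions [L T^-2], matching the LHS.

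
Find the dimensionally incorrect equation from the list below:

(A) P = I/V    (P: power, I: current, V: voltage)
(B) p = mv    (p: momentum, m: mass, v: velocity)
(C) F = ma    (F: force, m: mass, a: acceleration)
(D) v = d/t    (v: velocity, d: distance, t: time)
(A) P = I/V

The equation (A) P = I/V is dimensionally incorrect.

LHS (P): [L^2 M T^-3]
RHS (I/V): [I^2 L^-2 M^-1 T^3] ✗

The dimensions do not match. The other three equations balance.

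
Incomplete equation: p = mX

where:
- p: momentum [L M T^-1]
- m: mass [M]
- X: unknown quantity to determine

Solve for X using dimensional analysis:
X = v (velocity), dimensions [L T^-1]

p has dimensions [L M T^-1]; the rest of the RHS (m) has dimensions [M].
So X must have dimensions [L T^-1] — X = v (velocity).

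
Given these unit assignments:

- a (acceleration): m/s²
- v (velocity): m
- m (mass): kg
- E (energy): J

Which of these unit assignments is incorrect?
v

The variable v (velocity) should have units m/s, not m.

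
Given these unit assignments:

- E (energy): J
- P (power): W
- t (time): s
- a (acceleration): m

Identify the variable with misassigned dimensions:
a

The variable a (acceleration) should have units m/s², not m.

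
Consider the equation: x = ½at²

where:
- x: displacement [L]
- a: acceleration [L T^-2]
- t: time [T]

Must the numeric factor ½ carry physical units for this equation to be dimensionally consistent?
No

x has dimensions [L] and at² already has dimensions [L], so the equation balances without ½ contributing any dimensions. ½ is a pure (dimensionless) number; changing or removing it would not affect dimensional consistency.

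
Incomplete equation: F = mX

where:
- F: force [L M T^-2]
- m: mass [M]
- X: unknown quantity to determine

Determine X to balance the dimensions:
X = a (acceleration), dimensions [L T^-2]

F has dimensions [L M T^-2]; the rest of the RHS (m) has dimensions [M].
So X must have dimensions [L T^-2] — X = a (acceleration).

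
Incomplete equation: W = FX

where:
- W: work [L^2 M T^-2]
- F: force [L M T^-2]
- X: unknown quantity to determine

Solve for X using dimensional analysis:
X = d (distance), dimensions [L]

W has dimensions [L^2 M T^-2]; the rest of the RHS (F) has dimensions [L M T^-2].
So X must have dimensions [L] — X = d (distance).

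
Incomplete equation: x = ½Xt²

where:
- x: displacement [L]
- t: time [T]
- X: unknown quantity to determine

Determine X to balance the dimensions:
X = a (acceleration), dimensions [L T^-2]

x has dimensions [L]; the rest of the RHS (½ t²) has dimensions [T^2].
So X must have dimensions [L T^-2] — X = a (acceleration).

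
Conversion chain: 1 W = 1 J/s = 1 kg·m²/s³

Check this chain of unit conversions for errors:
The chain is correct (no errors).

Correct: Watt is Joule per second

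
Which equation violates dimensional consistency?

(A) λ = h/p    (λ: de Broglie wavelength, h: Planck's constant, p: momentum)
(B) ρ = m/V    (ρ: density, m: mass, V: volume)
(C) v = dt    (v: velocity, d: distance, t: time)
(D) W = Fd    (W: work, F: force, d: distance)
(C) v = dt

The equation (C) v = dt is dimensionally incorrect.

LHS (v): [L T^-1]
RHS (dt): [L T] ✗

The dimensions do not match. The other three equations balance.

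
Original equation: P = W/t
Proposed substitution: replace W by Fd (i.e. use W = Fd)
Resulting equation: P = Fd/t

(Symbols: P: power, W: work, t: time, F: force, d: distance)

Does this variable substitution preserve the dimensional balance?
Yes

[W] = [L^2 M T^-2] and [Fd] = [L^2 M T^-2]. These match, so the substitution replaces a quantity by one of the same dimensions and the result P = Fd/t has LHS [L^2 M T^-3] vs RHS [L^2 M T^-3] — still consistent.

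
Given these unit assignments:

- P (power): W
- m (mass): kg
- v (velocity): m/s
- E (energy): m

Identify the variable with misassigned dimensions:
E

The variable E (energy) should have units J, not m.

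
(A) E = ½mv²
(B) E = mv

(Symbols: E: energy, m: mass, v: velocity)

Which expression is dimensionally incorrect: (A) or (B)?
(B)

(A) E = ½mv²: LHS [L^2 M T^-2], RHS [L^2 M T^-2] ✓
(B) E = mv: LHS [L^2 M T^-2], RHS [L M T^-1] ✗

Expression (B) E = mv is dimensionally incorrect.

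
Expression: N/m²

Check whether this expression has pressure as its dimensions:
Yes

The expression N/m² has dimensions [L^-1 M T^-2], which is exactly pressure [L^-1 M T^-2].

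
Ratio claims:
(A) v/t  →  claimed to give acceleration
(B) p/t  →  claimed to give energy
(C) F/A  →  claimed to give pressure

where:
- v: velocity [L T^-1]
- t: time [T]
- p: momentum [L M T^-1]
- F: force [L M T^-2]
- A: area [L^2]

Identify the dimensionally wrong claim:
(B) p/t does not give energy

(A) v/t: [L T^-2] = acceleration [L T^-2] ✓
(B) p/t: [L M T^-2] ≠ energy [L^2 M T^-2] ✗
(C) F/A: [L^-1 M T^-2] = pressure [L^-1 M T^-2] ✓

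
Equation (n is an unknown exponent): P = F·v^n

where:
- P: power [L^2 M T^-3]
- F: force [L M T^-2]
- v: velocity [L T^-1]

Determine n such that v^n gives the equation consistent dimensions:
n = 1

P has dimensions [L^2 M T^-3]; v has dimensions [L T^-1].
The rest of the RHS has dimensions [L M T^-2], so v^n must supply [L T^-1].
With n = 1: F·v^1 has dimensions [L^2 M T^-3], matching the LHS ✓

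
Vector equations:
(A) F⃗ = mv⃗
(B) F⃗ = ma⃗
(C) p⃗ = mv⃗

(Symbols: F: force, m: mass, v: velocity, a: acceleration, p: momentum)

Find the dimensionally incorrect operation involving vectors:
(A) F⃗ = mv⃗

(A) F⃗ = mv⃗: LHS [L M T^-2], RHS [L M T^-1] ✗ — mass times velocity is momentum, not force; should be ma⃗
(B) F⃗ = ma⃗: LHS [L M T^-2], RHS [L M T^-2] ✓ — Force and acceleration are vectors, mass is a scalar
(C) p⃗ = mv⃗: LHS [L M T^-1], RHS [L M T^-1] ✓ — mass (scalar) times velocity (vector)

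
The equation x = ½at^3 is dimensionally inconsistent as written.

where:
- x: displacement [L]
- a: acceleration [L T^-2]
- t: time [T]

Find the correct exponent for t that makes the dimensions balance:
The exponent of t should be 2: x = ½at^2

The LHS x has dimensions [L]; t has dimensions [T].
As written, the RHS ½at^3 (exponent 3 on t) has dimensions [L T], which does not match.
With exponent 2, the RHS ½at^2 has dimensions [L], matching the LHS.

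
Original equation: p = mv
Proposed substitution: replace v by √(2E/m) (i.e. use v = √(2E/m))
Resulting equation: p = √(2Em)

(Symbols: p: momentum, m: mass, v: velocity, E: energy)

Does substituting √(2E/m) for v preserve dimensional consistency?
Yes

[v] = [L T^-1] and [√(2E/m)] = [L T^-1]. These match, so the substitution replaces a quantity by one of the same dimensions and the result p = √(2Em) has LHS [L M T^-1] vs RHS [L M T^-1] — still consistent.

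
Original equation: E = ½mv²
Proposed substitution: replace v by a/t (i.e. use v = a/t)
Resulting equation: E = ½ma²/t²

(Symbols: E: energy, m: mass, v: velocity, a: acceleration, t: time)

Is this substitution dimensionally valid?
No

[v] = [L T^-1] and [a/t] = [L T^-3]. These differ, so the substitution replaces a quantity by one of different dimensions and the result E = ½ma²/t² has LHS [L^2 M T^-2] vs RHS [L^2 M T^-6] — inconsistent.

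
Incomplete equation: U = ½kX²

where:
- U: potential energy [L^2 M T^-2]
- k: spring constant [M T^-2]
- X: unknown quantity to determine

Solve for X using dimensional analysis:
X = x (displacement), dimensions [L]

U has dimensions [L^2 M T^-2]; the rest of the RHS (½k) has dimensions [M T^-2].
So X² must have dimensions [L^2], i.e. X has dimensions [L] — X = x (displacement).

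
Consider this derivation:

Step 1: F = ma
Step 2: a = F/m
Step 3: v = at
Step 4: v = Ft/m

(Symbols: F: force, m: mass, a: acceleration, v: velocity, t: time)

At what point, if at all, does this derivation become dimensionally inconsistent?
No step introduces an error — all steps are dimensionally consistent.

Step 1: F = ma → LHS [L M T^-2], RHS [L M T^-2] ✓
Step 2: a = F/m → LHS [L T^-2], RHS [L T^-2] ✓
Step 3: v = at → LHS [L T^-1], RHS [L T^-1] ✓
Step 4: v = Ft/m → LHS [L T^-1], RHS [L T^-1] ✓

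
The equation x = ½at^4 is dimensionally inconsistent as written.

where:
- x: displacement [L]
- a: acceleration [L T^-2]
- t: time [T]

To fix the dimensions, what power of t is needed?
The exponent of t should be 2: x = ½at^2

The LHS x has dimensions [L]; t has dimensions [T].
As written, the RHS ½at^4 (exponent 4 on t) has dimensions [L T^2], which does not match.
With exponent 2, the RHS ½at^2 has dimensions [L], matching the LHS.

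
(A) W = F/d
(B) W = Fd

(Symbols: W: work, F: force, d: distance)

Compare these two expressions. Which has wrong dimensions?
(A)

(A) W = F/d: LHS [L^2 M T^-2], RHS [M T^-2] ✗
(B) W = Fd: LHS [L^2 M T^-2], RHS [L^2 M T^-2] ✓

Expression (A) W = F/d is dimensionally incorrect.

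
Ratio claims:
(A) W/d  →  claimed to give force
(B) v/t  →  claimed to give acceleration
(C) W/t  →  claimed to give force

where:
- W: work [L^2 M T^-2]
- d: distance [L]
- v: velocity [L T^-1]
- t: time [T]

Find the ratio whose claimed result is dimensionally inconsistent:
(C) W/t does not give force

(A) W/d: [L M T^-2] = force [L M T^-2] ✓
(B) v/t: [L T^-2] = acceleration [L T^-2] ✓
(C) W/t: [L^2 M T^-3] ≠ force [L M T^-2] ✗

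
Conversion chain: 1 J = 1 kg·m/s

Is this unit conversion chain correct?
The chain is incorrect (it contains an error).

Incorrect: Joule is kg·m²/s², not kg·m/s (that is momentum)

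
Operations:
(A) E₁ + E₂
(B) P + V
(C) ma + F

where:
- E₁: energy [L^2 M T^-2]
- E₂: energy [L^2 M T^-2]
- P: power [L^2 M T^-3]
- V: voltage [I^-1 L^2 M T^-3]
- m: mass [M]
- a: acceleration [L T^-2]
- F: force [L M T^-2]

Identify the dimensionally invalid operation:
(B) P + V

(A) E₁ + E₂: E₁ [L^2 M T^-2] and E₂ [L^2 M T^-2] — same dimensions ✓
(B) P + V: P [L^2 M T^-3] and V [I^-1 L^2 M T^-3] — different dimensions cannot be added/subtracted ✗
(C) ma + F: ma [L M T^-2] and F [L M T^-2] — same dimensions ✓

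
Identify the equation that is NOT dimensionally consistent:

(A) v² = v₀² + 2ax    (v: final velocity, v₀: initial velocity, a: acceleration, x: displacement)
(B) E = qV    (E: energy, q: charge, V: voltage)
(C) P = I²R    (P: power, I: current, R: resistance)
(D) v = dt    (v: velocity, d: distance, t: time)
(D) v = dt

The equation (D) v = dt is dimensionally incorrect.

LHS (v): [L T^-1]
RHS (dt): [L T] ✗

The dimensions do not match. The other three equations balance.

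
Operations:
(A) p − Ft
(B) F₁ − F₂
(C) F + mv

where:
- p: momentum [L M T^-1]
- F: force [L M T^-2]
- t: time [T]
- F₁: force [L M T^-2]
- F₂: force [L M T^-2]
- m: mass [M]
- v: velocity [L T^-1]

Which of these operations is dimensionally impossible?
(C) F + mv

(A) p − Ft: p [L M T^-1] and Ft [L M T^-1] — same dimensions ✓
(B) F₁ − F₂: F₁ [L M T^-2] and F₂ [L M T^-2] — same dimensions ✓
(C) F + mv: F [L M T^-2] and mv [L M T^-1] — different dimensions cannot be added/subtracted ✗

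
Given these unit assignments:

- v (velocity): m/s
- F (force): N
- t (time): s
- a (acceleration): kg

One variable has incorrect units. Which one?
a

The variable a (acceleration) should have units m/s², not kg.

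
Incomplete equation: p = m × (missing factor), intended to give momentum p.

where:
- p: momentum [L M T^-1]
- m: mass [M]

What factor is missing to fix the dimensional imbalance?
v (velocity), dimensions [L T^-1]

p has dimensions [L M T^-1] and m has dimensions [M].
The missing factor must have dimensions [L M T^-1] / [M] = [L T^-1], i.e. velocity (v).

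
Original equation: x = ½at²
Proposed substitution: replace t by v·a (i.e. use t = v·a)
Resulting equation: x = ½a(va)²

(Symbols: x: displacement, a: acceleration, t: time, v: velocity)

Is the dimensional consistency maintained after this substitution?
No

[t] = [T] and [v·a] = [L^2 T^-3]. These differ, so the substitution replaces a quantity by one of different dimensions and the result x = ½a(va)² has LHS [L] vs RHS [L^5 T^-8] — inconsistent.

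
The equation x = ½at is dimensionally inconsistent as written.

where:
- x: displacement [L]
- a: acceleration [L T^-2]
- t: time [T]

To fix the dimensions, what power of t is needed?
The exponent of t should be 2: x = ½at^2

The LHS x has dimensions [L]; t has dimensions [T].
As written, the RHS ½at (exponent 1 on t) has dimensions [L T^-1], which does not match.
With exponent 2, the RHS ½at^2 has dimensions [L], matching the LHS.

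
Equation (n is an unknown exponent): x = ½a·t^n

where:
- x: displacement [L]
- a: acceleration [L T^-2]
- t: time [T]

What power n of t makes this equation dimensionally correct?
n = 2

x has dimensions [L]; t has dimensions [T].
The rest of the RHS has dimensions [L T^-2], so t^n must supply [T^2].
With n = 2: ½a·t^2 has dimensions [L], matching the LHS ✓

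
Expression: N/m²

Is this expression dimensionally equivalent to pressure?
Yes

The expression N/m² has dimensions [L^-1 M T^-2], which is exactly pressure [L^-1 M T^-2].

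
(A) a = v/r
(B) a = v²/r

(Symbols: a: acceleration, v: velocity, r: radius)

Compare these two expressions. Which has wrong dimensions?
(A)

(A) a = v/r: LHS [L T^-2], RHS [T^-1] ✗
(B) a = v²/r: LHS [L T^-2], RHS [L T^-2] ✓

Expression (A) a = v/r is dimensionally incorrect.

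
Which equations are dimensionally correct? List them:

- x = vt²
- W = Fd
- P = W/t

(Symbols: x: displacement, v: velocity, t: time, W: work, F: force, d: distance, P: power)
Dimensionally correct: W = Fd, P = W/t
Dimensionally incorrect: x = vt²
Ordered (correct first, then incorrect): W = Fd, P = W/t, x = vt²

- x = vt²: LHS [L], RHS [L T] → incorrect ✗
- W = Fd: LHS [L^2 M T^-2], RHS [L^2 M T^-2] → correct ✓
- P = W/t: LHS [L^2 M T^-3], RHS [L^2 M T^-3] → correct ✓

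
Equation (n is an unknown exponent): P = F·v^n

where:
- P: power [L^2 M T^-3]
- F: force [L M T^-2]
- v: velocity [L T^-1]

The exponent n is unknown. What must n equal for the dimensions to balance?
n = 1

P has dimensions [L^2 M T^-3]; v has dimensions [L T^-1].
The rest of the RHS has dimensions [L M T^-2], so v^n must supply [L T^-1].
With n = 1: F·v^1 has dimensions [L^2 M T^-3], matching the LHS ✓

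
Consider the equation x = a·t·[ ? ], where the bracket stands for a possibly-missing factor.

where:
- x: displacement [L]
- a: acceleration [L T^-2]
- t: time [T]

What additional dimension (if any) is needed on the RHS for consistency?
[T] — time (e.g. t)

x has dimensions [L]; a·t has dimensions [L T^-1].
The bracketed factor must supply [L] / [L T^-1] = [T].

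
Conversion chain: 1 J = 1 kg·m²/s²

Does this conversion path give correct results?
The chain is correct (no errors).

Correct: Joule is defined as kg·m²/s²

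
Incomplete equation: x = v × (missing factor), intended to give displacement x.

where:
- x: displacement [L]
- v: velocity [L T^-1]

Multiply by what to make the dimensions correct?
t (time), dimensions [T]

x has dimensions [L] and v has dimensions [L T^-1].
The missing factor must have dimensions [L] / [L T^-1] = [T], i.e. time (t).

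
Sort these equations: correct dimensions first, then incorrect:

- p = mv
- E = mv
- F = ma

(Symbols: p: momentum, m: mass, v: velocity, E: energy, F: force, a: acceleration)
Dimensionally correct: p = mv, F = ma
Dimensionally incorrect: E = mv
Ordered (correct first, then incorrect): p = mv, F = ma, E = mv

- p = mv: LHS [L M T^-1], RHS [L M T^-1] → correct ✓
- E = mv: LHS [L^2 M T^-2], RHS [L M T^-1] → incorrect ✗
- F = ma: LHS [L M T^-2], RHS [L M T^-2] → correct ✓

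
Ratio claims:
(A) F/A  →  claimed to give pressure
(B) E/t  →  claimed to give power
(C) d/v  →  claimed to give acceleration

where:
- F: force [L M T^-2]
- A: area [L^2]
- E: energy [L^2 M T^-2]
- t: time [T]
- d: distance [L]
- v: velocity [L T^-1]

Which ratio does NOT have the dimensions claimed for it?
(C) d/v does not give acceleration

(A) F/A: [L^-1 M T^-2] = pressure [L^-1 M T^-2] ✓
(B) E/t: [L^2 M T^-3] = power [L^2 M T^-3] ✓
(C) d/v: [T] ≠ acceleration [L T^-2] ✗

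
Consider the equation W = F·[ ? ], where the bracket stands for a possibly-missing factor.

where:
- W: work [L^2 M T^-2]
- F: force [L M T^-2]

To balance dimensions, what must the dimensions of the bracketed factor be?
[L] — length (e.g. a distance d)

W has dimensions [L^2 M T^-2]; F has dimensions [L M T^-2].
The bracketed factor must supply [L^2 M T^-2] / [L M T^-2] = [L].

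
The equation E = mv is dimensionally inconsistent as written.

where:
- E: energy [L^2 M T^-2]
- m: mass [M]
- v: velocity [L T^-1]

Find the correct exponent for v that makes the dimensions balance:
The exponent of v should be 2: E = mv^2

The LHS E has dimensions [L^2 M T^-2]; v has dimensions [L T^-1].
As written, the RHS mv (exponent 1 on v) has dimensions [L M T^-1], which does not match.
With exponent 2, the RHS mv^2 has dimensions [L^2 M T^-2], matching the LHS.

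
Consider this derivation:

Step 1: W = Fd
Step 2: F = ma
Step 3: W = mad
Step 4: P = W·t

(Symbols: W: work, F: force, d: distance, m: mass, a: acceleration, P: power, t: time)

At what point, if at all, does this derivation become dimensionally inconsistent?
Step 4

Step 1: W = Fd → LHS [L^2 M T^-2], RHS [L^2 M T^-2] ✓
Step 2: F = ma → LHS [L M T^-2], RHS [L M T^-2] ✓
Step 3: W = mad → LHS [L^2 M T^-2], RHS [L^2 M T^-2] ✓
Step 4: P = W·t → LHS [L^2 M T^-3], RHS [L^2 M T^-1] ✗

The first dimensional inconsistency appears in step 4: P = W·t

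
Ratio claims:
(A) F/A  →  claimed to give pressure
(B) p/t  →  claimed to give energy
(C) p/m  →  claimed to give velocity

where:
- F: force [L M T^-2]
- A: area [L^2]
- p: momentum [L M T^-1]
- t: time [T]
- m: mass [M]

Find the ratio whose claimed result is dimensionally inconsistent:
(B) p/t does not give energy

(A) F/A: [L^-1 M T^-2] = pressure [L^-1 M T^-2] ✓
(B) p/t: [L M T^-2] ≠ energy [L^2 M T^-2] ✗
(C) p/m: [L T^-1] = velocity [L T^-1] ✓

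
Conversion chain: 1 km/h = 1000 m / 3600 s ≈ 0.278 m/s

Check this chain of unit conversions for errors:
The chain is correct (no errors).

Correct: 1 km = 1000 m, 1 h = 3600 s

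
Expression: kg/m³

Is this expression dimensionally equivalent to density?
Yes

The expression kg/m³ has dimensions [L^-3 M], which is exactly density [L^-3 M].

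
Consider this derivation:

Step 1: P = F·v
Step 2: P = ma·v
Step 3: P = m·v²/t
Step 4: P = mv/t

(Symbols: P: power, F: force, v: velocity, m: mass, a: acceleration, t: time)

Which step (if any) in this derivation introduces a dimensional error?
Step 4

Step 1: P = F·v → LHS [L^2 M T^-3], RHS [L^2 M T^-3] ✓
Step 2: P = ma·v → LHS [L^2 M T^-3], RHS [L^2 M T^-3] ✓
Step 3: P = m·v²/t → LHS [L^2 M T^-3], RHS [L^2 M T^-3] ✓
Step 4: P = mv/t → LHS [L^2 M T^-3], RHS [L M T^-2] ✗

The first dimensional inconsistency appears in step 4: P = mv/t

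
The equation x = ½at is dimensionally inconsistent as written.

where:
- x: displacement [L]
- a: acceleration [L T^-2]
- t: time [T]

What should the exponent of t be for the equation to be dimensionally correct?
The exponent of t should be 2: x = ½at^2

The LHS x has dimensions [L]; t has dimensions [T].
As written, the RHS ½at (exponent 1 on t) has dimensions [L T^-1], which does not match.
With exponent 2, the RHS ½at^2 has dimensions [L], matching the LHS.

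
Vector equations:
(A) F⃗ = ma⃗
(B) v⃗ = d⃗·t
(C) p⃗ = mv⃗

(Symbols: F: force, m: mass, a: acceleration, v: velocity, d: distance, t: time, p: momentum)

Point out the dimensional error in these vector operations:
(B) v⃗ = d⃗·t

(A) F⃗ = ma⃗: LHS [L M T^-2], RHS [L M T^-2] ✓ — Force and acceleration are vectors, mass is a scalar
(B) v⃗ = d⃗·t: LHS [L T^-1], RHS [L T] ✗ — velocity is displacement per time; should be d⃗/t
(C) p⃗ = mv⃗: LHS [L M T^-1], RHS [L M T^-1] ✓ — mass (scalar) times velocity (vector)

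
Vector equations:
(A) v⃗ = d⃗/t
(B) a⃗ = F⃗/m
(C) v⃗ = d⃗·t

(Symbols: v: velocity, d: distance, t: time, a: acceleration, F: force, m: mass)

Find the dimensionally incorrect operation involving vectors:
(C) v⃗ = d⃗·t

(A) v⃗ = d⃗/t: LHS [L T^-1], RHS [L T^-1] ✓ — displacement (vector) divided by time (scalar)
(B) a⃗ = F⃗/m: LHS [L T^-2], RHS [L T^-2] ✓ — force (vector) divided by mass (scalar)
(C) v⃗ = d⃗·t: LHS [L T^-1], RHS [L T] ✗ — velocity is displacement per time; should be d⃗/t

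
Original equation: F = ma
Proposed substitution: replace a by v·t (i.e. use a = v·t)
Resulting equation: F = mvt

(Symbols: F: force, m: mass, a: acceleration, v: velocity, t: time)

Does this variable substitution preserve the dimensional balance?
No

[a] = [L T^-2] and [v·t] = [L]. These differ, so the substitution replaces a quantity by one of different dimensions and the result F = mvt has LHS [L M T^-2] vs RHS [L M] — inconsistent.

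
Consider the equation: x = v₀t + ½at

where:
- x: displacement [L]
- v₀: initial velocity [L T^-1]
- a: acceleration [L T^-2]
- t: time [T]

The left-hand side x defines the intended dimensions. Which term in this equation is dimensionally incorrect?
The term ½at

Checking each RHS term against the LHS:
- v₀t: [L] — matches x [L] ✓
- ½at: [L T^-1] — does NOT match x [L] ✗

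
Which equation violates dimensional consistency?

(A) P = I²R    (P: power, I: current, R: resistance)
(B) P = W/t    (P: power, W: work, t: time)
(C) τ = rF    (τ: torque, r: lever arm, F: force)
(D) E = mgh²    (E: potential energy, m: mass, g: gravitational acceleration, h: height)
(D) E = mgh²

The equation (D) E = mgh² is dimensionally incorrect.

LHS (E): [L^2 M T^-2]
RHS (mgh²): [L^3 M T^-2] ✗

The dimensions do not match. The other three equations balance.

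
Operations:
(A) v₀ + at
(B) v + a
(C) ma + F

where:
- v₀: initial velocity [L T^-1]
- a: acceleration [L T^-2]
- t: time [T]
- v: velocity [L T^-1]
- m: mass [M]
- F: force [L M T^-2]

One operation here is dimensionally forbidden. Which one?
(B) v + a

(A) v₀ + at: v₀ [L T^-1] and at [L T^-1] — same dimensions ✓
(B) v + a: v [L T^-1] and a [L T^-2] — different dimensions cannot be added/subtracted ✗
(C) ma + F: ma [L M T^-2] and F [L M T^-2] — same dimensions ✓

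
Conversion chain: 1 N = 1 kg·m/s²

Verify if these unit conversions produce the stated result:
The chain is correct (no errors).

Correct: Newton is defined as kg·m/s²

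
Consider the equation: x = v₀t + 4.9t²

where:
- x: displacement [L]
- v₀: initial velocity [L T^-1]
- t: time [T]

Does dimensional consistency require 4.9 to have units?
Yes

x has dimensions [L], while t² alone has dimensions [T^2]. For the equation to balance, the factor 4.9 must carry dimensions [L T^-2] — it is a dimensional constant (a numerical value of a physical quantity with its units suppressed), not a pure number.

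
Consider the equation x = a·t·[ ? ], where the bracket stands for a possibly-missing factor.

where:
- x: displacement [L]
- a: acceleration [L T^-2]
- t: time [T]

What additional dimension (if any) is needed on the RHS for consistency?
[T] — time (e.g. t)

x has dimensions [L]; a·t has dimensions [L T^-1].
The bracketed factor must supply [L] / [L T^-1] = [T].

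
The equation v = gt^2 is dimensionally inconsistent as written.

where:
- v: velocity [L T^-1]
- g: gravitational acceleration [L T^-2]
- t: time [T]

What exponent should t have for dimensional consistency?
The exponent of t should be 1: v = gt

The LHS v has dimensions [L T^-1]; t has dimensions [T].
As written, the RHS gt^2 (exponent 2 on t) has dimensions [L], which does not match.
With exponent 1, the RHS gt has dimensions [L T^-1], matching the LHS.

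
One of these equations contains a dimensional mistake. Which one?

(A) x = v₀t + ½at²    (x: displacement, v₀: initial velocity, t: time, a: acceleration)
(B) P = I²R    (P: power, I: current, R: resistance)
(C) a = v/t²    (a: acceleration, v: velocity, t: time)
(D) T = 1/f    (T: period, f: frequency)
(C) a = v/t²

The equation (C) a = v/t² is dimensionally incorrect.

LHS (a): [L T^-2]
RHS (v/t²): [L T^-3] ✗

The dimensions do not match. The other three equations balance.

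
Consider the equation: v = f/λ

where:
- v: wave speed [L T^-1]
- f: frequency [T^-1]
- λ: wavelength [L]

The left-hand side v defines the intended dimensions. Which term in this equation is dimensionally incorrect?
The right-hand side term f/λ

v has dimensions [L T^-1], but f/λ has dimensions [L^-1 T^-1], so the term f/λ is dimensionally wrong for v.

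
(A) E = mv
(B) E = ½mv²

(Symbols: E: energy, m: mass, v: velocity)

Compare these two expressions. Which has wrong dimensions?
(A)

(A) E = mv: LHS [L^2 M T^-2], RHS [L M T^-1] ✗
(B) E = ½mv²: LHS [L^2 M T^-2], RHS [L^2 M T^-2] ✓

Expression (A) E = mv is dimensionally incorrect.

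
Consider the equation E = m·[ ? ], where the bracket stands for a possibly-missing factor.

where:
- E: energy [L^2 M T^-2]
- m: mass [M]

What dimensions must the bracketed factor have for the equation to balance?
[L^2 T^-2] — velocity squared (e.g. v²)

E has dimensions [L^2 M T^-2]; m has dimensions [M].
The bracketed factor must supply [L^2 M T^-2] / [M] = [L^2 T^-2].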